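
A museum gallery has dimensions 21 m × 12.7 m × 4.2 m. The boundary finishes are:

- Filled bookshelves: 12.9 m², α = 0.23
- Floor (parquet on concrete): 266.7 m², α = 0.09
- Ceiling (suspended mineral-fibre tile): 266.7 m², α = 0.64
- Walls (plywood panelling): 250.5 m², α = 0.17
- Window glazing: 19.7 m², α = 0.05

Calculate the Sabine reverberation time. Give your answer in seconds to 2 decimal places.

Equivalent absorption area: A = 12.9×0.23 + 266.7×0.09 + 266.7×0.64 + 250.5×0.17 + 19.7×0.05 = 241.228 m².
Volume V = 21 × 12.7 × 4.2 = 1120.14 m³.
RT60 = 0.161 · V / A = 0.161 × 1120.14 / 241.228 = 0.75 s.

0.75 s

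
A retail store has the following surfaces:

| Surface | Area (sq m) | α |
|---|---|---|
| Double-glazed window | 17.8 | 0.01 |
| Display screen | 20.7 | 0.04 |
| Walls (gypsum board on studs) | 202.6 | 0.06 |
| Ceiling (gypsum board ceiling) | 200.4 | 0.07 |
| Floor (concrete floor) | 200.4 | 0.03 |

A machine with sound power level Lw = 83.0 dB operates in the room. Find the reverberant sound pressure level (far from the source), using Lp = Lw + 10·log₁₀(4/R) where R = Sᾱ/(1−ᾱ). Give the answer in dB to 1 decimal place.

73.6 dB

Σ(Sᵢαᵢ) = 17.8×0.01 + 20.7×0.04 + 202.6×0.06 + 200.4×0.07 + 200.4×0.03 = 33.202; total area S = 641.9 sq m.
ᾱ = 33.202/641.9 = 0.0517; R = Sᾱ/(1−ᾱ) = 33.202/(1−0.0517) = 35.012 sq m.
Lp = 83.0 + 10·log₁₀(4/35.012) = 83.0 + (-9.42) = 73.6 dB.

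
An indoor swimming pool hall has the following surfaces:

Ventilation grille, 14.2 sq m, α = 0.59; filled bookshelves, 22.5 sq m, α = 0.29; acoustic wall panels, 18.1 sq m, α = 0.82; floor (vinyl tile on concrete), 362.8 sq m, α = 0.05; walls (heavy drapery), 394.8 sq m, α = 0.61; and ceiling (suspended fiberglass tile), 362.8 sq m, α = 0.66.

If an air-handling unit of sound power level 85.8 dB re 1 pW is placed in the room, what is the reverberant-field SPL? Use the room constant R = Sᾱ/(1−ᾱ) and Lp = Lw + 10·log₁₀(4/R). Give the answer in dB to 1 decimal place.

62.0 dB

A = 528.161 sabins; S = 1175.2 sq m.
ᾱ = 0.4494, so room constant R = A/(1−ᾱ) = 959.246 sq m.
Lp = 85.8 + 10·log₁₀(4/959.246) = 85.8 + (-23.80) = 62.0 dB.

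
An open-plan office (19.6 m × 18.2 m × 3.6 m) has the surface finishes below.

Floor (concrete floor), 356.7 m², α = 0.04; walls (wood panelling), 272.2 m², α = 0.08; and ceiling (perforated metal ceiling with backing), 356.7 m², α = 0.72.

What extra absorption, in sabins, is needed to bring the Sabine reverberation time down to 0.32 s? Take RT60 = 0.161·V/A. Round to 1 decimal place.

353.2 sabins

Summing Sᵢαᵢ: 14.268 + 21.776 + 256.824 → A₁ = 292.868 sabins.
Target A₂ = 0.161·1284.192/0.32 = 646.109 sabins (V = 1284.192 m³).
Additional absorption ΔA = 646.109 − 292.868 = 353.2 sabins.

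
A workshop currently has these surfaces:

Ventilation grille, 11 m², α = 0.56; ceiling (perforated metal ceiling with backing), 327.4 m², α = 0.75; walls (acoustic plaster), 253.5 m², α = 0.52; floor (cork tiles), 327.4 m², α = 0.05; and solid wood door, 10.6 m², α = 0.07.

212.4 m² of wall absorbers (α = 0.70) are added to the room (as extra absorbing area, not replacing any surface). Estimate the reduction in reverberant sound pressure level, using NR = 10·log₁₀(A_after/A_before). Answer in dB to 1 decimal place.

1.4 dB

Summing Sᵢαᵢ: 6.160 + 245.550 + 131.820 + 16.370 + 0.742 → A_before = 400.642 sabins.
Added absorption = 212.4 × 0.70 = 148.680 sabins.
New total A_after = 549.322 sabins.
NR = 10·log₁₀(549.322/400.642) = 1.4 dB.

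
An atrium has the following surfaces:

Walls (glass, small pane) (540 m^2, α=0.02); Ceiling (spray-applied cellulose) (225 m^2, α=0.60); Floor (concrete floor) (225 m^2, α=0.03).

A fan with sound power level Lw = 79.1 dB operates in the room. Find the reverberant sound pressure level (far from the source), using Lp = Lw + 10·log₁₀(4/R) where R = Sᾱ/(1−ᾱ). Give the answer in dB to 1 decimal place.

62.6 dB

A = 152.550 sabins; S = 990.0 m^2.
ᾱ = 152.550/990.0 = 0.1541; R = Sᾱ/(1−ᾱ) = 152.550/(1−0.1541) = 180.340 m^2.
Lp = Lw + 10 log₁₀(4/R) = 79.1 -16.54 = 62.6 dB.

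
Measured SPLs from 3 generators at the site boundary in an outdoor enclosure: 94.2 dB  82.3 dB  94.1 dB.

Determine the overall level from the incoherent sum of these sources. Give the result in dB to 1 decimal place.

97.3 dB

Σ 10^(Lᵢ/10) = 5.37e+09.
Back to dB: 10·log₁₀ Σ = 97.3 dB.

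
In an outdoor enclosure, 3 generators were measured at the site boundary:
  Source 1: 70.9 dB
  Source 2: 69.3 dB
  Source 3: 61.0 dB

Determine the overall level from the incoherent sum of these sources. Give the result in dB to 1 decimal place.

73.4 dB

Sum in the linear (power) domain: Σ 10^(Lᵢ/10) = 10^(70.9/10) + 10^(69.3/10) + 10^(61.0/10) = 2.207e+07.
Back to dB: 10·log₁₀ Σ = 73.4 dB.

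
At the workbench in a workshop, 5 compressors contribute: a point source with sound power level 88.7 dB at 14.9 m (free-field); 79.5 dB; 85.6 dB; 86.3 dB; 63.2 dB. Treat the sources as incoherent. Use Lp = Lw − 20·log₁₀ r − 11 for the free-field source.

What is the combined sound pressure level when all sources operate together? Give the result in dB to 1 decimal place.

89.5 dB

Source at 14.9 m: Lp = 88.7 − 20·log₁₀(14.9) − 11 = 54.2 dB.
Converting to relative power and adding: 10^(54.2/10) + 10^(79.5/10) + 10^(85.6/10) + 10^(86.3/10) + 10^(63.2/10) = 8.811e+08.
Combined level = 10 log₁₀(8.811e+08) = 89.5 dB.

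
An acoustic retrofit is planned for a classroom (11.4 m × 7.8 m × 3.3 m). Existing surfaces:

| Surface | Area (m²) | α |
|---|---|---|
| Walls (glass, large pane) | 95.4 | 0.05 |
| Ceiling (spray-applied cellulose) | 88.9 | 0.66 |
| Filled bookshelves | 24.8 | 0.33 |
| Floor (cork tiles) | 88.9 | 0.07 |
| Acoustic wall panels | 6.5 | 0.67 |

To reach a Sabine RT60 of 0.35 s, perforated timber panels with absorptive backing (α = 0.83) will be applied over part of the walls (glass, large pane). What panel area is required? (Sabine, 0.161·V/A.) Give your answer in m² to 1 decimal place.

67.7

A₁ = Σ Sᵢαᵢ = 95.4*0.05 + 88.9*0.66 + 24.8*0.33 + 88.9*0.07 + 6.5*0.67 = 82.206 sabins.
Required A₂ = 0.161·293.436/0.35 = 134.981 sabins.
ΔA needed = 134.981 − 82.206 = 52.775 sabins.
Each m² of panel replacing the walls (glass, large pane) adds (0.83 − 0.05) = 0.78 sabins.
Panel area = 52.775 / 0.78 = 67.7 m².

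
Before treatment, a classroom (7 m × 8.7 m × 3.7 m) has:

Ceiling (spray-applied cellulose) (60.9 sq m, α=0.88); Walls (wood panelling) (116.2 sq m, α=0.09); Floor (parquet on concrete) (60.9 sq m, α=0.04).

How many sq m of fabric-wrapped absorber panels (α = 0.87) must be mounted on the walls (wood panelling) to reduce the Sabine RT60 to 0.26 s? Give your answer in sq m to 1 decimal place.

Equivalent absorption area: A₁ = 60.9*0.88 + 116.2*0.09 + 60.9*0.04 = 66.486 sq m.
Required A₂ = 0.161·225.33/0.26 = 139.531 sabins.
Absorption to add: 139.531 − 66.486 = 73.045 sabins.
Net gain per sq m: Δα = 0.87 − 0.09 = 0.78.
Panel area = 73.045 / 0.78 = 93.6 sq m.

93.6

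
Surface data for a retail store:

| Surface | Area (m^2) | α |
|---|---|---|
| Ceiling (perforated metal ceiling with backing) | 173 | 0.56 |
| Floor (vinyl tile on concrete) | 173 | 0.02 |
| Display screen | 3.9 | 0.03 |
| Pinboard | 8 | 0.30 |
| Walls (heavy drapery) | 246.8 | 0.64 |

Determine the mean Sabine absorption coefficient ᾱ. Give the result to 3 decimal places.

0.431

Total surface area S = 604.7 m^2.
A = 173*0.56 + 173*0.02 + 3.9*0.03 + 8*0.30 + 246.8*0.64 = 260.809 sabins.
ᾱ = A/S = 0.431.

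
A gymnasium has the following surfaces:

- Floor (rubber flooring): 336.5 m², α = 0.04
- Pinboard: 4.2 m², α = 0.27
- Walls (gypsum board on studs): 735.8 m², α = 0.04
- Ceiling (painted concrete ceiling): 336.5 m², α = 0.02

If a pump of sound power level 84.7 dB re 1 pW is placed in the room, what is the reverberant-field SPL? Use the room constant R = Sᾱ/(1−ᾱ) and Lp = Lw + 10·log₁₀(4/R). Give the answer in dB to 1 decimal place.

Σ(Sᵢαᵢ) = 336.5×0.04 + 4.2×0.27 + 735.8×0.04 + 336.5×0.02 = 50.756; total area S = 1413.0 m².
ᾱ = 0.0359, so room constant R = A/(1−ᾱ) = 52.646 m².
Lp = Lw + 10 log₁₀(4/R) = 84.7 -11.19 = 73.5 dB.

73.5 dB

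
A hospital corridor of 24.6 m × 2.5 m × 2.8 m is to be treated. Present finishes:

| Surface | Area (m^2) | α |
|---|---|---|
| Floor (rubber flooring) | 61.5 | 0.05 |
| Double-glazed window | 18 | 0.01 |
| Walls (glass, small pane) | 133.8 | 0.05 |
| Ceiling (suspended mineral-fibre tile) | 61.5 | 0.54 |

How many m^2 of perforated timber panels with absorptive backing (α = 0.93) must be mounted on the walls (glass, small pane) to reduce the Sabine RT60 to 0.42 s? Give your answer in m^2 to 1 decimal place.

Summing Sᵢαᵢ: 3.075 + 0.180 + 6.690 + 33.210 → A₁ = 43.155 sabins.
V = 172.2 m³. Target absorption A₂ = 0.161 × 172.2 / 0.42 = 66.010 sabins.
Absorption to add: 66.010 − 43.155 = 22.855 sabins.
Net gain per m^2: Δα = 0.93 − 0.05 = 0.88.
Panel area = 22.855 / 0.88 = 26.0 m^2.

26.0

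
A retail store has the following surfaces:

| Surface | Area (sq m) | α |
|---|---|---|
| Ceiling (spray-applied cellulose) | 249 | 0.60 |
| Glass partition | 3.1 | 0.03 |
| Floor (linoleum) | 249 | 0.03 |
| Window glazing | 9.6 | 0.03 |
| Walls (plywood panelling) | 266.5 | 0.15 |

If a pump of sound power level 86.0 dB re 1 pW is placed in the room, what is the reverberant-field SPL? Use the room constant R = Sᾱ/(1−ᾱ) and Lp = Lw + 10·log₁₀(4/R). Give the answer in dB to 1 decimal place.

Σ(Sᵢαᵢ) = 249·0.60 + 3.1·0.03 + 249·0.03 + 9.6·0.03 + 266.5·0.15 = 197.226; total area S = 777.2 sq m.
ᾱ = 0.2538, so room constant R = A/(1−ᾱ) = 264.307 sq m.
Lp = Lw + 10 log₁₀(4/R) = 86.0 -18.20 = 67.8 dB.

67.8 dB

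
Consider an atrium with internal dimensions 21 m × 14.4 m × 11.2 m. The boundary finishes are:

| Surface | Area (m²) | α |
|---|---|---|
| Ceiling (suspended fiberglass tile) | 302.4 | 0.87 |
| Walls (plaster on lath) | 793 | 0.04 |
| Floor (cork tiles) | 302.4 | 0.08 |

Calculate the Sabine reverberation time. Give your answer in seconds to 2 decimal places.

Summing Sᵢαᵢ: 263.088 + 31.720 + 24.192 → A = 319.000 sabins.
V = 21·14.4·11.2 = 3386.88 m³.
Sabine: RT60 = 0.161 × 3386.88 / 319.000 = 1.71 s.

1.71 seconds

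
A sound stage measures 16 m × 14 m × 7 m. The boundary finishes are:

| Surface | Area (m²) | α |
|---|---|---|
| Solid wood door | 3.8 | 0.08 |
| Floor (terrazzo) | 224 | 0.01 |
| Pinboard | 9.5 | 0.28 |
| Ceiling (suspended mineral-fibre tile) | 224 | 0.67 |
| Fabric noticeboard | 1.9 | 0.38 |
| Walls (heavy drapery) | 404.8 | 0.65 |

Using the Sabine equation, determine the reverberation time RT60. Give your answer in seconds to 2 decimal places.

Equivalent absorption area: A = 3.8·0.08 + 224·0.01 + 9.5·0.28 + 224·0.67 + 1.9·0.38 + 404.8·0.65 = 419.126 m².
Room volume: 1568 m³.
T = 0.161 V/A = 0.161·1568/419.126 = 0.60 s.

0.60 seconds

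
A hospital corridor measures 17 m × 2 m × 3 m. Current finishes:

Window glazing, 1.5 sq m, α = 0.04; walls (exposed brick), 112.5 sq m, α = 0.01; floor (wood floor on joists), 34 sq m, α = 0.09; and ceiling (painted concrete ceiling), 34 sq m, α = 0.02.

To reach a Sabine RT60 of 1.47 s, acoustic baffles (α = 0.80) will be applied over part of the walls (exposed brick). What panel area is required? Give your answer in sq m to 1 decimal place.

Summing Sᵢαᵢ: 0.060 + 1.125 + 3.060 + 0.680 → A₁ = 4.925 sabins.
Required A₂ = 0.161·102/1.47 = 11.171 sabins.
ΔA needed = 11.171 − 4.925 = 6.246 sabins.
Net gain per sq m: Δα = 0.80 − 0.01 = 0.79.
Panel area = 6.246 / 0.79 = 7.9 sq m.

7.9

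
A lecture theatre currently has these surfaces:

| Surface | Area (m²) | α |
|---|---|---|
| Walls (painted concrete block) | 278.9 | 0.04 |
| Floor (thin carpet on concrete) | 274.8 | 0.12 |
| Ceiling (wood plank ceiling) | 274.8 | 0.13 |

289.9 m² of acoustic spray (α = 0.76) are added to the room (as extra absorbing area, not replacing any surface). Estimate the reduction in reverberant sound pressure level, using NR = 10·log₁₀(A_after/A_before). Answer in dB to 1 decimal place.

Total absorption A_before = 278.9*0.04 + 274.8*0.12 + 274.8*0.13
  = 11.156 + 32.976 + 35.724 = 79.856 m² sabins.
Added absorption = 289.9 × 0.76 = 220.324 sabins.
New total A_after = 300.180 sabins.
Reduction = 10 log₁₀(A_after/A_before) = 10 log₁₀(3.7590) = 5.8 dB.

5.8 dB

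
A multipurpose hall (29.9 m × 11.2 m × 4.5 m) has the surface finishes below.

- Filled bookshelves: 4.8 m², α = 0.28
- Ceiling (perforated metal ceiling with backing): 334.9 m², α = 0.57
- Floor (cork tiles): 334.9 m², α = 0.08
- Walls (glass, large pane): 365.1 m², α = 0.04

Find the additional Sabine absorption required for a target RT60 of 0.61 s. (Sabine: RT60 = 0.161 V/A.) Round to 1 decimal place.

164.1 sabins

A₁ = Σ Sᵢαᵢ = 4.8·0.28 + 334.9·0.57 + 334.9·0.08 + 365.1·0.04 = 233.633 sabins.
V = 1506.96 m³. Required absorption A₂ = 0.161 × 1506.96 / 0.61 = 397.739 sabins.
Additional absorption ΔA = 397.739 − 233.633 = 164.1 sabins.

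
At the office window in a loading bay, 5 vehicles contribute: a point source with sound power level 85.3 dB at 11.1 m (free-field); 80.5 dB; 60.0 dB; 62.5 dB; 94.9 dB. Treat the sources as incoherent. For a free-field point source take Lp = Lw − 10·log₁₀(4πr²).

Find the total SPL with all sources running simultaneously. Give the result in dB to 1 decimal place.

Source at 11.1 m: Lp = 85.3 − 10·log₁₀(4π·11.1²) = 85.3 − 10·log₁₀(1548.303) = 53.4 dB.
Converting to relative power and adding: 10^(53.4/10) + 10^(80.5/10) + 10^(60.0/10) + 10^(62.5/10) + 10^(94.9/10) = 3.205e+09.
Combined level = 10 log₁₀(3.205e+09) = 95.1 dB.

95.1 dB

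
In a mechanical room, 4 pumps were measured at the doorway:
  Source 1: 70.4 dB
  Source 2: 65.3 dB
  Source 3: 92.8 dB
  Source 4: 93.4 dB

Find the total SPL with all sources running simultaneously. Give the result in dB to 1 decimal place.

96.1 dB

Converting to relative power and adding: 10^(70.4/10) + 10^(65.3/10) + 10^(92.8/10) + 10^(93.4/10) = 4.108e+09.
Combined level = 10 log₁₀(4.108e+09) = 96.1 dB.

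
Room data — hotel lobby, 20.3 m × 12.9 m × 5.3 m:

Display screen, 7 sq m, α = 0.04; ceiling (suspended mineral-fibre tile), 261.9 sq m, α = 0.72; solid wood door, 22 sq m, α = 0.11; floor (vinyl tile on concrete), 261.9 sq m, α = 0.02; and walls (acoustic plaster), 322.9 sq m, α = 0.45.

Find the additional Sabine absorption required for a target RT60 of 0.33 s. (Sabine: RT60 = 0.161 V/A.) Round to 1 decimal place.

335.3 sabins

Equivalent absorption area: A₁ = 7×0.04 + 261.9×0.72 + 22×0.11 + 261.9×0.02 + 322.9×0.45 = 341.811 sq m.
Target A₂ = 0.161·1387.911/0.33 = 677.132 sabins (V = 1387.911 m³).
Shortfall: 677.132 − 341.811 = 335.3 sabins.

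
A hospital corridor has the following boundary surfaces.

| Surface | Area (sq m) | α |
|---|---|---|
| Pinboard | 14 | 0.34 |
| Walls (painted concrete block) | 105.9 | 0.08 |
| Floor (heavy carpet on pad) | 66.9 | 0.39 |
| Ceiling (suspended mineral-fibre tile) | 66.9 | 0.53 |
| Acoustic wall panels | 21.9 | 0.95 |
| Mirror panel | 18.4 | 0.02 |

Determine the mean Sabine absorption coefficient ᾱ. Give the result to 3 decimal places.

0.326

S = Σ Sᵢ = 14 + 105.9 + 66.9 + 66.9 + 21.9 + 18.4 = 294.0 sq m.
A = 14*0.34 + 105.9*0.08 + 66.9*0.39 + 66.9*0.53 + 21.9*0.95 + 18.4*0.02 = 95.953 sabins.
ᾱ = A/S = 0.326.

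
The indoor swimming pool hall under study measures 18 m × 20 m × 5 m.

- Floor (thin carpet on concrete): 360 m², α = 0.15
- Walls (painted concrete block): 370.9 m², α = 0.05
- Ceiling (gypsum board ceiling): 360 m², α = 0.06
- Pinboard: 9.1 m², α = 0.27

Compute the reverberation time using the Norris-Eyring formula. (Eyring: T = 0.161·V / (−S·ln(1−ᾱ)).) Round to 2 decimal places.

2.87 s

Total surface area S = 360 + 370.9 + 360 + 9.1 = 1100.0 m².
Absorption A = 360·0.15 + 370.9·0.05 + 360·0.06 + 9.1·0.27 = 96.602 sabins.
ᾱ = 96.602 / 1100.0 = 0.0878.
Eyring denominator: −S ln(1−ᾱ) = 101.086.
V = 18 × 20 × 5 = 1800 m³.
RT60 = 0.161 × 1800 / 101.086 = 2.87 s.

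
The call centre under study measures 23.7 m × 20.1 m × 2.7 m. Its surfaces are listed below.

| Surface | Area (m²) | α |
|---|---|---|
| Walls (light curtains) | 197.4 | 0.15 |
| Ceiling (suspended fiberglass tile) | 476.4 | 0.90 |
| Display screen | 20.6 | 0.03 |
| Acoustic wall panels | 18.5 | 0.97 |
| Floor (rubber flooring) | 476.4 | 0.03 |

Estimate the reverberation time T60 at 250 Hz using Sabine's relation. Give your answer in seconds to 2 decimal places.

Equivalent absorption area: A = 197.4*0.15 + 476.4*0.90 + 20.6*0.03 + 18.5*0.97 + 476.4*0.03 = 491.225 m².
Volume V = 23.7 × 20.1 × 2.7 = 1286.199 m³.
Sabine: RT60 = 0.161 × 1286.199 / 491.225 = 0.42 s.

0.42 sec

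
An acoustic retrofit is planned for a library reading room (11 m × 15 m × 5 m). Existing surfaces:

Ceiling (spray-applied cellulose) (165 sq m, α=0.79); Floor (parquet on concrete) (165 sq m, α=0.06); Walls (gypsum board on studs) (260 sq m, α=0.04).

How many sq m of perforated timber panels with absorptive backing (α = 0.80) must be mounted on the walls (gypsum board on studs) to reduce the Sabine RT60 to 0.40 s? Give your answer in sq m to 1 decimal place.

Summing Sᵢαᵢ: 130.350 + 9.900 + 10.400 → A₁ = 150.650 sabins.
V = 825 m³. Target absorption A₂ = 0.161 × 825 / 0.40 = 332.062 sabins.
ΔA needed = 332.062 − 150.650 = 181.412 sabins.
Net gain per sq m: Δα = 0.80 − 0.04 = 0.76.
Panel area = 181.412 / 0.76 = 238.7 sq m.

238.7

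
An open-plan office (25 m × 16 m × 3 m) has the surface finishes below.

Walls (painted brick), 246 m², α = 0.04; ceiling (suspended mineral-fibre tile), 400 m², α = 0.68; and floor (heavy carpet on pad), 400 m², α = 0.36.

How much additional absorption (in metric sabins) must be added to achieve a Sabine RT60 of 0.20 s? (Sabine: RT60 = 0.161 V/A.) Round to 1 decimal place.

540.2 sabins

Equivalent absorption area: A₁ = 246·0.04 + 400·0.68 + 400·0.36 = 425.840 m².
V = 1200 m³. Required absorption A₂ = 0.161 × 1200 / 0.20 = 966.000 sabins.
Additional absorption ΔA = 966.000 − 425.840 = 540.2 sabins.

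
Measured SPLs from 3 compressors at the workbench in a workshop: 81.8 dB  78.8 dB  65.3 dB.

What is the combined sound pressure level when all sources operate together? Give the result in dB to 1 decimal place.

Sum in the linear (power) domain: Σ 10^(Lᵢ/10) = 10^(81.8/10) + 10^(78.8/10) + 10^(65.3/10) = 2.306e+08.
Combined level = 10 log₁₀(2.306e+08) = 83.6 dB.

83.6 dB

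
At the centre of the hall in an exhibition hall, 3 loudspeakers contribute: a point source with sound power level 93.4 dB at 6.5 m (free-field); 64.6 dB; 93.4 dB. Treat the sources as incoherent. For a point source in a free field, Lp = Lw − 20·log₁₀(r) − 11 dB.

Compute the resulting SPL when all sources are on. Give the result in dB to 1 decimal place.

93.4 dB

Source at 6.5 m: Lp = 93.4 − 20·log₁₀(6.5) − 11 = 66.1 dB.
Converting to relative power and adding: 10^(66.1/10) + 10^(64.6/10) + 10^(93.4/10) = 2.195e+09.
Combined level = 10 log₁₀(2.195e+09) = 93.4 dB.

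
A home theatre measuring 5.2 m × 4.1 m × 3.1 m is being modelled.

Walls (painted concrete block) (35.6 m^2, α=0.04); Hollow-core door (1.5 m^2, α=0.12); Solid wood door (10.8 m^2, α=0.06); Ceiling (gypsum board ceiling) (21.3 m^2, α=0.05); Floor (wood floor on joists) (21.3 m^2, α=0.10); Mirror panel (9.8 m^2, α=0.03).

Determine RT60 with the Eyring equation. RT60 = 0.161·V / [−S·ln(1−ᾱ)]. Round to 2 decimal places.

1.80 sec

Total surface area S = 35.6 + 1.5 + 10.8 + 21.3 + 21.3 + 9.8 = 100.3 m^2.
Absorption A = 35.6×0.04 + 1.5×0.12 + 10.8×0.06 + 21.3×0.05 + 21.3×0.10 + 9.8×0.03 = 5.741 sabins.
Mean coefficient ᾱ = A/S = 0.0572.
Eyring denominator: −S ln(1−ᾱ) = 5.908.
V = 5.2 × 4.1 × 3.1 = 66.092 m³.
RT60 = 0.161 × 66.092 / 5.908 = 1.80 s.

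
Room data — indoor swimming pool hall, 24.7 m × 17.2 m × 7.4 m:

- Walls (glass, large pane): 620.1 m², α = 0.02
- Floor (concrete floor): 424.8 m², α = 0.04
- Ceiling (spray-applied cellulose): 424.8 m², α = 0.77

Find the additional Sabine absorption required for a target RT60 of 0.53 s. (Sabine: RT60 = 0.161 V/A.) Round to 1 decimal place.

598.5 sabins

Summing Sᵢαᵢ: 12.402 + 16.992 + 327.096 → A₁ = 356.490 sabins.
V = 3143.816 m³. Required absorption A₂ = 0.161 × 3143.816 / 0.53 = 955.008 sabins.
ΔA = A₂ − A₁ = 955.008 − 356.490 = 598.5 sabins.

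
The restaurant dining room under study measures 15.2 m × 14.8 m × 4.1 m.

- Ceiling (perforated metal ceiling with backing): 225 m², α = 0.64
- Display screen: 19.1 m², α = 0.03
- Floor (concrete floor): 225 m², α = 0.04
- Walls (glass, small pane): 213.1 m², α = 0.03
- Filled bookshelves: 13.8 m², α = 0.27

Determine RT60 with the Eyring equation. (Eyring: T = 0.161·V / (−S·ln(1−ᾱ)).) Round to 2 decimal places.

S = Σ Sᵢ = 696.0 m².
Absorption A = 225×0.64 + 19.1×0.03 + 225×0.04 + 213.1×0.03 + 13.8×0.27 = 163.692 sabins.
ᾱ = 163.692 / 696.0 = 0.2352.
Eyring denominator: −S ln(1−ᾱ) = 186.626.
V = 15.2 × 14.8 × 4.1 = 922.336 m³.
T = 0.161·V/[−S·ln(1−ᾱ)] = 0.161·922.336/186.626 = 0.80 s.

0.80 sec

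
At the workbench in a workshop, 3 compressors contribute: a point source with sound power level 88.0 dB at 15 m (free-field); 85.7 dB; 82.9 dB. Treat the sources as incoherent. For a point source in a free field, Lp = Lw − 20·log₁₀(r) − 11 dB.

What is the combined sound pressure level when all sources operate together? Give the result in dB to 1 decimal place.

Source at 15 m: Lp = 88.0 − 20·log₁₀(15) − 11 = 53.5 dB.
Σ 10^(Lᵢ/10) = 5.667e+08.
L_total = 10·log₁₀(5.667e+08) = 87.5 dB.

87.5 dB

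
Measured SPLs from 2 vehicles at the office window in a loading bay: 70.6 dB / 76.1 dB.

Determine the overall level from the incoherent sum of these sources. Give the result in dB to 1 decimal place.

77.2 dB

Σ 10^(Lᵢ/10) = 5.222e+07.
L_total = 10·log₁₀(5.222e+07) = 77.2 dB.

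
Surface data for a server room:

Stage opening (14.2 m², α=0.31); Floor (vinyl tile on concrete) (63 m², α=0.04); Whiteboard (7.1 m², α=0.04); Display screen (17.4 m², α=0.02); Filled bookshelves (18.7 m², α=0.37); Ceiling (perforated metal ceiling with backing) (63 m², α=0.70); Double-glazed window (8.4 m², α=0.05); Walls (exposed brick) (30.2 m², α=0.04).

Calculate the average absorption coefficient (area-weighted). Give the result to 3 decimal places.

S = Σ Sᵢ = 14.2 + 63 + 7.1 + 17.4 + 18.7 + 63 + 8.4 + 30.2 = 222.0 m².
A = 14.2×0.31 + 63×0.04 + 7.1×0.04 + 17.4×0.02 + 18.7×0.37 + 63×0.70 + 8.4×0.05 + 30.2×0.04 = 60.201 sabins.
ᾱ = 60.201 / 222.0 = 0.271.

0.271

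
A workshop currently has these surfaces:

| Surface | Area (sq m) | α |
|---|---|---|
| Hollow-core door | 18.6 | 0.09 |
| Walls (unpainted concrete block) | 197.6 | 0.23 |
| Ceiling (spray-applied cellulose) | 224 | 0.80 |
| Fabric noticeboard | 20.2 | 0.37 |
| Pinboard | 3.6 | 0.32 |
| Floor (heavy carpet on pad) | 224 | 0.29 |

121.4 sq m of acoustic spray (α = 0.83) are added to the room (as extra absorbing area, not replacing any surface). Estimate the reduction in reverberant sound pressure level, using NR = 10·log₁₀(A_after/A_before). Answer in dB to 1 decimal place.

Total absorption A_before = 18.6·0.09 + 197.6·0.23 + 224·0.80 + 20.2·0.37 + 3.6·0.32 + 224·0.29
  = 1.674 + 45.448 + 179.200 + 7.474 + 1.152 + 64.960 = 299.908 sq m sabins.
Treatment contributes 121.4·0.83 = 100.762 sabins.
A_after = 299.908 + 100.762 = 400.670 sabins.
Reduction = 10 log₁₀(A_after/A_before) = 10 log₁₀(1.3360) = 1.3 dB.

1.3 dB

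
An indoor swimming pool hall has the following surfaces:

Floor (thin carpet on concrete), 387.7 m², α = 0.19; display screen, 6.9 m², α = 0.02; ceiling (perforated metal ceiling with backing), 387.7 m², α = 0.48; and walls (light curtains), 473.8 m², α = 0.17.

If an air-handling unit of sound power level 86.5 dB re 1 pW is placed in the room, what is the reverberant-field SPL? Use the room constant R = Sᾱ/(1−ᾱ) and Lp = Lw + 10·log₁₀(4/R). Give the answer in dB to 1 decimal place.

65.8 dB

Σ(Sᵢαᵢ) = 387.7×0.19 + 6.9×0.02 + 387.7×0.48 + 473.8×0.17 = 340.443; total area S = 1256.1 m².
ᾱ = 340.443/1256.1 = 0.2710; R = Sᾱ/(1−ᾱ) = 340.443/(1−0.2710) = 467.000 m².
Lp = 86.5 + 10·log₁₀(4/467.000) = 86.5 + (-20.67) = 65.8 dB.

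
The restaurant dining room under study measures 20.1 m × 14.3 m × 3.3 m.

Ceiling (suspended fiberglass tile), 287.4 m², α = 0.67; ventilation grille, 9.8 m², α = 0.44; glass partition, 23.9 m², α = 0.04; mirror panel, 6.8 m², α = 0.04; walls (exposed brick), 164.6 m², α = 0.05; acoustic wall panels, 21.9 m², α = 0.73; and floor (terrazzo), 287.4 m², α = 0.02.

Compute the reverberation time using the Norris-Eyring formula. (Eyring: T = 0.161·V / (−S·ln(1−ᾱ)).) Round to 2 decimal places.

Total surface area S = 287.4 + 9.8 + 23.9 + 6.8 + 164.6 + 21.9 + 287.4 = 801.8 m².
Σ(Sᵢαᵢ) = 287.4·0.67 + 9.8·0.44 + 23.9·0.04 + 6.8·0.04 + 164.6·0.05 + 21.9·0.73 + 287.4·0.02 = 228.063.
ᾱ = 228.063 / 801.8 = 0.2844.
−S·ln(1−ᾱ) = −801.8 × ln(1 − 0.2844) = 268.309.
V = 20.1 × 14.3 × 3.3 = 948.519 m³.
RT60 = 0.161 × 948.519 / 268.309 = 0.57 s.

0.57 s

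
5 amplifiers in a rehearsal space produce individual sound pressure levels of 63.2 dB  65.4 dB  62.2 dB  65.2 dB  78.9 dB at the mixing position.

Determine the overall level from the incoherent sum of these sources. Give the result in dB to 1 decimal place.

79.5 dB

Sum in the linear (power) domain: Σ 10^(Lᵢ/10) = 10^(63.2/10) + 10^(65.4/10) + 10^(62.2/10) + 10^(65.2/10) + 10^(78.9/10) = 8.815e+07.
Back to dB: 10·log₁₀ Σ = 79.5 dB.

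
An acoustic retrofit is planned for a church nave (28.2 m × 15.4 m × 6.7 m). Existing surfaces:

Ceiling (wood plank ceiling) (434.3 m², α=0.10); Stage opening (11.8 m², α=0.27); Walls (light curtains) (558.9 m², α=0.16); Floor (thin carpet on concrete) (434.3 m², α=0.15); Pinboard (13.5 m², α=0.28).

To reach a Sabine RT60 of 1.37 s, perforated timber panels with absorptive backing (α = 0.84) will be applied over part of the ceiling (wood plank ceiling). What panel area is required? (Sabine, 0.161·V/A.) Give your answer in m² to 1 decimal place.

Total absorption A₁ = 434.3*0.10 + 11.8*0.27 + 558.9*0.16 + 434.3*0.15 + 13.5*0.28
  = 43.430 + 3.186 + 89.424 + 65.145 + 3.780 = 204.965 m² sabins.
V = 2909.676 m³. Target absorption A₂ = 0.161 × 2909.676 / 1.37 = 341.940 sabins.
ΔA needed = 341.940 − 204.965 = 136.975 sabins.
Each m² of panel replacing the ceiling (wood plank ceiling) adds (0.84 − 0.10) = 0.74 sabins.
Panel area = 136.975 / 0.74 = 185.1 m².

185.1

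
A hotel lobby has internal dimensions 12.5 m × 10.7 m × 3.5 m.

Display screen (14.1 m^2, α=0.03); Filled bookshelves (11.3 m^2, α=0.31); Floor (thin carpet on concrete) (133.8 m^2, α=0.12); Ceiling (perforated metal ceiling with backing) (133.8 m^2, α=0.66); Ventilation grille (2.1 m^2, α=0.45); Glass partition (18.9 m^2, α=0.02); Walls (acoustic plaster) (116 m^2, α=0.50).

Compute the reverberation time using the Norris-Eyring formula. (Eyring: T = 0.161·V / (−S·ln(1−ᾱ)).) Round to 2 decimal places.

0.35 s

S = Σ Sᵢ = 430.0 m^2.
Σ(Sᵢαᵢ) = 14.1×0.03 + 11.3×0.31 + 133.8×0.12 + 133.8×0.66 + 2.1×0.45 + 18.9×0.02 + 116×0.50 = 167.613.
ᾱ = 167.613 / 430.0 = 0.3898.
−S·ln(1−ᾱ) = −430.0 × ln(1 − 0.3898) = 212.406.
V = 12.5 × 10.7 × 3.5 = 468.125 m³.
RT60 = 0.161 × 468.125 / 212.406 = 0.35 s.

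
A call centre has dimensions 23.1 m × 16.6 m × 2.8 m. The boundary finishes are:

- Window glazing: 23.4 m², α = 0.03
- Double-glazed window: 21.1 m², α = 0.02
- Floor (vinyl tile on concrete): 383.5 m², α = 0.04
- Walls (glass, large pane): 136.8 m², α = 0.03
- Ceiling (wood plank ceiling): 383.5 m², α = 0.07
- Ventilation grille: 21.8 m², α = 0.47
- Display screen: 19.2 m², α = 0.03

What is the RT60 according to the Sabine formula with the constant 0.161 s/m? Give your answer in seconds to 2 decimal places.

A = Σ Sᵢαᵢ = 23.4·0.03 + 21.1·0.02 + 383.5·0.04 + 136.8·0.03 + 383.5·0.07 + 21.8·0.47 + 19.2·0.03 = 58.235 sabins.
Room volume: 1073.688 m³.
Sabine: RT60 = 0.161 × 1073.688 / 58.235 = 2.97 s.

2.97 s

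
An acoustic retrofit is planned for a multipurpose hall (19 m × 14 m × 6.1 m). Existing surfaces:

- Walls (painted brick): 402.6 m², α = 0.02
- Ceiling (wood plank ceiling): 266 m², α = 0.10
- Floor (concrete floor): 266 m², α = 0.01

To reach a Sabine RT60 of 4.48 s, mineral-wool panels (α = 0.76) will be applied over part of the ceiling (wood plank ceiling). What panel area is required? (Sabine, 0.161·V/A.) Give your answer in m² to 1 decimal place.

Equivalent absorption area: A₁ = 402.6·0.02 + 266·0.10 + 266·0.01 = 37.312 m².
V = 1622.6 m³. Target absorption A₂ = 0.161 × 1622.6 / 4.48 = 58.312 sabins.
ΔA needed = 58.312 − 37.312 = 21.000 sabins.
Each m² of panel replacing the ceiling (wood plank ceiling) adds (0.76 − 0.10) = 0.66 sabins.
Area = ΔA/Δα = 21.000/0.66 = 31.8 m².

31.8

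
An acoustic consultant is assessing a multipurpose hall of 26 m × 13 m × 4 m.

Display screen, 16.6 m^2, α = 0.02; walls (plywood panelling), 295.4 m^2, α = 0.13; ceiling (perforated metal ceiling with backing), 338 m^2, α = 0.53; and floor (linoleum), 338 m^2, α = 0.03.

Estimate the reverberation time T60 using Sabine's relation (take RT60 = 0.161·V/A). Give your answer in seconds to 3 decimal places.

0.955 sec

Summing Sᵢαᵢ: 0.332 + 38.402 + 179.140 + 10.140 → A = 228.014 sabins.
V = 26·13·4 = 1352 m³.
Sabine: RT60 = 0.161 × 1352 / 228.014 = 0.955 s.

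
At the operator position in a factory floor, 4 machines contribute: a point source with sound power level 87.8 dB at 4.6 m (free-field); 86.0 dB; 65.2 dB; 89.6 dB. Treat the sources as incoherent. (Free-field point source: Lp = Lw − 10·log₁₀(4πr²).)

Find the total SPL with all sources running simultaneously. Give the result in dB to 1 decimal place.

Source at 4.6 m: Lp = 87.8 − 10·log₁₀(4π·4.6²) = 87.8 − 10·log₁₀(265.904) = 63.6 dB.
Σ 10^(Lᵢ/10) = 1.316e+09.
Back to dB: 10·log₁₀ Σ = 91.2 dB.

91.2 dB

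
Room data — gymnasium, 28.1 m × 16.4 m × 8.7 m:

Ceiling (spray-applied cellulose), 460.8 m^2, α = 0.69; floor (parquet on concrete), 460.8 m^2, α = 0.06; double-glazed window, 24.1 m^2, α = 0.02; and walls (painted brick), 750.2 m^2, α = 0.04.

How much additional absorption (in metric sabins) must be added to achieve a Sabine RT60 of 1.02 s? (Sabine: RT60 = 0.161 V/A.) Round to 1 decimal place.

A₁ = Σ Sᵢαᵢ = 460.8*0.69 + 460.8*0.06 + 24.1*0.02 + 750.2*0.04 = 376.090 sabins.
For T = 1.02 s, need A₂ = 0.161·V/T = 0.161·4009.308/1.02 = 632.842 sabins.
ΔA = A₂ − A₁ = 632.842 − 376.090 = 256.8 sabins.

256.8 sabins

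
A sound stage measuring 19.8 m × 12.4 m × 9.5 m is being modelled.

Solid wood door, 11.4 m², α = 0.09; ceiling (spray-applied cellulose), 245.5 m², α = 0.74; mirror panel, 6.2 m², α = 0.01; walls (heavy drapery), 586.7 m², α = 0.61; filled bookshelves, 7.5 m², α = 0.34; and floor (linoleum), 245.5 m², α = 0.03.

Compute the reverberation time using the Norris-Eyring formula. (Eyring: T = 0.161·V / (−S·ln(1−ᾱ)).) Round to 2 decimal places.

S = Σ Sᵢ = 1102.8 m².
Σ(Sᵢαᵢ) = 11.4×0.09 + 245.5×0.74 + 6.2×0.01 + 586.7×0.61 + 7.5×0.34 + 245.5×0.03 = 550.560.
Mean coefficient ᾱ = A/S = 0.4992.
Eyring denominator: −S ln(1−ᾱ) = 762.640.
V = 19.8 × 12.4 × 9.5 = 2332.44 m³.
T = 0.161·V/[−S·ln(1−ᾱ)] = 0.161·2332.44/762.640 = 0.49 s.

0.49 s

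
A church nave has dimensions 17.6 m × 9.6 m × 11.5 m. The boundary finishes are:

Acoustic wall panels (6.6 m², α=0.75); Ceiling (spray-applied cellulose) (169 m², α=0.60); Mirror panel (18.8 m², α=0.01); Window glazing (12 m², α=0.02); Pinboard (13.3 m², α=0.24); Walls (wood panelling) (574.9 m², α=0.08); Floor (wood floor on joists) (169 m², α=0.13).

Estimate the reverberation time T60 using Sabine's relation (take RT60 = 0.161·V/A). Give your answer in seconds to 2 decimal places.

Summing Sᵢαᵢ: 4.950 + 101.400 + 0.188 + 0.240 + 3.192 + 45.992 + 21.970 → A = 177.932 sabins.
Room volume: 1943.04 m³.
T = 0.161 V/A = 0.161·1943.04/177.932 = 1.76 s.

1.76 s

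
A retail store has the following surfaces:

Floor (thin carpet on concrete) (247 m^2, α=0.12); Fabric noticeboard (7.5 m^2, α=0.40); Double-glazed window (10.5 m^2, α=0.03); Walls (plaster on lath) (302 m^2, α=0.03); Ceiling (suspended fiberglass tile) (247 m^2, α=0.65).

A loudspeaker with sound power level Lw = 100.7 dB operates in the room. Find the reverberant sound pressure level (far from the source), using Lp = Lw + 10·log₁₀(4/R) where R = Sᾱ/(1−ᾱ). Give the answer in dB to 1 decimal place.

82.4 dB

Σ(Sᵢαᵢ) = 247·0.12 + 7.5·0.40 + 10.5·0.03 + 302·0.03 + 247·0.65 = 202.565; total area S = 814.0 m^2.
ᾱ = 202.565/814.0 = 0.2489; R = Sᾱ/(1−ᾱ) = 202.565/(1−0.2489) = 269.691 m^2.
Lp = Lw + 10 log₁₀(4/R) = 100.7 -18.29 = 82.4 dB.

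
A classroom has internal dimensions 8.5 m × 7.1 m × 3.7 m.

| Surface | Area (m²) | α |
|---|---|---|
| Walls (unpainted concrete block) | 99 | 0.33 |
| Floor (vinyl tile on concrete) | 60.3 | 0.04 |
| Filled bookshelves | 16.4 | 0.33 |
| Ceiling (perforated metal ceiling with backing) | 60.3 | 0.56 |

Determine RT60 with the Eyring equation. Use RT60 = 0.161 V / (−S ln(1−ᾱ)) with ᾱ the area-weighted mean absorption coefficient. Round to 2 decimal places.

0.40 sec

S = Σ Sᵢ = 236.0 m².
Absorption A = 99×0.33 + 60.3×0.04 + 16.4×0.33 + 60.3×0.56 = 74.262 sabins.
Mean coefficient ᾱ = A/S = 0.3147.
Eyring denominator: −S ln(1−ᾱ) = 89.184.
V = 8.5 × 7.1 × 3.7 = 223.295 m³.
T = 0.161·V/[−S·ln(1−ᾱ)] = 0.161·223.295/89.184 = 0.40 s.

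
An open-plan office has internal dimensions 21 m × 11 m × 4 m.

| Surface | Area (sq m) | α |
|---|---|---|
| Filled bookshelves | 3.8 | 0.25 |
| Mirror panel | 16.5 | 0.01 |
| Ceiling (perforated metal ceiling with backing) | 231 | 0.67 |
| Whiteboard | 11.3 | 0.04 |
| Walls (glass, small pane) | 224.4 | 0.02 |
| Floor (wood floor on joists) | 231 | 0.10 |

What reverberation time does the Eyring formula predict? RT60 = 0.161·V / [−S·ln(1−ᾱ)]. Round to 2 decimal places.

0.70 seconds

S = Σ Sᵢ = 718.0 sq m.
Σ(Sᵢαᵢ) = 3.8×0.25 + 16.5×0.01 + 231×0.67 + 11.3×0.04 + 224.4×0.02 + 231×0.10 = 183.925.
Mean coefficient ᾱ = A/S = 0.2562.
Eyring denominator: −S ln(1−ᾱ) = 212.516.
V = 21 × 11 × 4 = 924 m³.
RT60 = 0.161 × 924 / 212.516 = 0.70 s.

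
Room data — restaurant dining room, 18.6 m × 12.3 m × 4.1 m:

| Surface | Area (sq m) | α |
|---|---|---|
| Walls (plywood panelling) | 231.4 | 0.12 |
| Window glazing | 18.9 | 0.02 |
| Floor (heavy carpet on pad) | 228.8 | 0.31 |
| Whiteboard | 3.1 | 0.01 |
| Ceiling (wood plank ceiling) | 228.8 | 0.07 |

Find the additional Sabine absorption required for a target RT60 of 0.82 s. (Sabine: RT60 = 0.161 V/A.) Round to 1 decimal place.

Equivalent absorption area: A₁ = 231.4*0.12 + 18.9*0.02 + 228.8*0.31 + 3.1*0.01 + 228.8*0.07 = 115.121 sq m.
V = 937.998 m³. Required absorption A₂ = 0.161 × 937.998 / 0.82 = 184.168 sabins.
Shortfall: 184.168 − 115.121 = 69.0 sabins.

69.0 sabins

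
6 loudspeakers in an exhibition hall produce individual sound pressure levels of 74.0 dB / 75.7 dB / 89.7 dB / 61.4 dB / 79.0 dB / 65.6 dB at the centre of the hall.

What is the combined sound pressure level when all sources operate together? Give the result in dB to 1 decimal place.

90.3 dB

Σ 10^(Lᵢ/10) = 1.08e+09.
L_total = 10·log₁₀(1.08e+09) = 90.3 dB.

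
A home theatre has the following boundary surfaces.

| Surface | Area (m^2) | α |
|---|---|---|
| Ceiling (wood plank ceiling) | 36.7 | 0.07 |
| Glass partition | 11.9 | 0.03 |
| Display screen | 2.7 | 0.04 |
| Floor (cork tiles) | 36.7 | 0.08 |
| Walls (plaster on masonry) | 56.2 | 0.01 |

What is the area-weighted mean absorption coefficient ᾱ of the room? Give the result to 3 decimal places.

0.045

S = Σ Sᵢ = 36.7 + 11.9 + 2.7 + 36.7 + 56.2 = 144.2 m^2.
Σ(Sᵢαᵢ) = 36.7·0.07 + 11.9·0.03 + 2.7·0.04 + 36.7·0.08 + 56.2·0.01 = 6.532.
ᾱ = A/S = 0.045.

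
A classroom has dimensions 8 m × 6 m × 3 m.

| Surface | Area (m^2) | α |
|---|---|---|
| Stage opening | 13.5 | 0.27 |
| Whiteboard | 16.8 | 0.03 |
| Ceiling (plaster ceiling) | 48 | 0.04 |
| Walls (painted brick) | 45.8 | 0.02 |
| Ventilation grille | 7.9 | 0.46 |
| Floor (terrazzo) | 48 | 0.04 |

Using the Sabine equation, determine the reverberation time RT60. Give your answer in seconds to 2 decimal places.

Equivalent absorption area: A = 13.5*0.27 + 16.8*0.03 + 48*0.04 + 45.8*0.02 + 7.9*0.46 + 48*0.04 = 12.539 m^2.
Volume V = 8 × 6 × 3 = 144 m³.
RT60 = 0.161 · V / A = 0.161 × 144 / 12.539 = 1.85 s.

1.85 seconds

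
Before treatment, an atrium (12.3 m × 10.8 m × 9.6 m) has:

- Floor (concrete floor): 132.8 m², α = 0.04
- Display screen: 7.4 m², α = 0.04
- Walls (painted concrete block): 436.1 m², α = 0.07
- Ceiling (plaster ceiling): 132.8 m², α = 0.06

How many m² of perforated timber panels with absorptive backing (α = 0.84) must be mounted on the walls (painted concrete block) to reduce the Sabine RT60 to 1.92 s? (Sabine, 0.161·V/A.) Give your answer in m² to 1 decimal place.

81.6

Equivalent absorption area: A₁ = 132.8×0.04 + 7.4×0.04 + 436.1×0.07 + 132.8×0.06 = 44.103 m².
V = 1275.264 m³. Target absorption A₂ = 0.161 × 1275.264 / 1.92 = 106.936 sabins.
ΔA needed = 106.936 − 44.103 = 62.833 sabins.
Each m² of panel replacing the walls (painted concrete block) adds (0.84 − 0.07) = 0.77 sabins.
Area = ΔA/Δα = 62.833/0.77 = 81.6 m².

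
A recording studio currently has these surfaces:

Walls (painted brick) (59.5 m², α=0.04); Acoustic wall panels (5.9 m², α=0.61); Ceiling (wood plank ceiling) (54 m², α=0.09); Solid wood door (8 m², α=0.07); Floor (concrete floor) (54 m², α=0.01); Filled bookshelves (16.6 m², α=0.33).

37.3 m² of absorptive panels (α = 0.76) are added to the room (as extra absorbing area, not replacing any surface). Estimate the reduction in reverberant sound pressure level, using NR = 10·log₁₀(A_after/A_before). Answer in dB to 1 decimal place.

4.2 dB

Total absorption A_before = 59.5·0.04 + 5.9·0.61 + 54·0.09 + 8·0.07 + 54·0.01 + 16.6·0.33
  = 2.380 + 3.599 + 4.860 + 0.560 + 0.540 + 5.478 = 17.417 m² sabins.
Added absorption = 37.3 × 0.76 = 28.348 sabins.
A_after = 17.417 + 28.348 = 45.765 sabins.
Reduction = 10 log₁₀(A_after/A_before) = 10 log₁₀(2.6276) = 4.2 dB.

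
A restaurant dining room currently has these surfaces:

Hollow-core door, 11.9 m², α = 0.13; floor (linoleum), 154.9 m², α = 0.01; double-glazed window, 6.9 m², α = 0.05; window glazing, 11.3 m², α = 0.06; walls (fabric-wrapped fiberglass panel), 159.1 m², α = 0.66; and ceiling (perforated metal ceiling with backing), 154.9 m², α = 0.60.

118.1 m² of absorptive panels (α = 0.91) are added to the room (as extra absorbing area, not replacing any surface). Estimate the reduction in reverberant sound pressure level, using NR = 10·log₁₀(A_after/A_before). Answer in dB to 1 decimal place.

Summing Sᵢαᵢ: 1.547 + 1.549 + 0.345 + 0.678 + 105.006 + 92.940 → A_before = 202.065 sabins.
Added absorption = 118.1 × 0.91 = 107.471 sabins.
A_after = 202.065 + 107.471 = 309.536 sabins.
NR = 10·log₁₀(309.536/202.065) = 1.9 dB.

1.9 dB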